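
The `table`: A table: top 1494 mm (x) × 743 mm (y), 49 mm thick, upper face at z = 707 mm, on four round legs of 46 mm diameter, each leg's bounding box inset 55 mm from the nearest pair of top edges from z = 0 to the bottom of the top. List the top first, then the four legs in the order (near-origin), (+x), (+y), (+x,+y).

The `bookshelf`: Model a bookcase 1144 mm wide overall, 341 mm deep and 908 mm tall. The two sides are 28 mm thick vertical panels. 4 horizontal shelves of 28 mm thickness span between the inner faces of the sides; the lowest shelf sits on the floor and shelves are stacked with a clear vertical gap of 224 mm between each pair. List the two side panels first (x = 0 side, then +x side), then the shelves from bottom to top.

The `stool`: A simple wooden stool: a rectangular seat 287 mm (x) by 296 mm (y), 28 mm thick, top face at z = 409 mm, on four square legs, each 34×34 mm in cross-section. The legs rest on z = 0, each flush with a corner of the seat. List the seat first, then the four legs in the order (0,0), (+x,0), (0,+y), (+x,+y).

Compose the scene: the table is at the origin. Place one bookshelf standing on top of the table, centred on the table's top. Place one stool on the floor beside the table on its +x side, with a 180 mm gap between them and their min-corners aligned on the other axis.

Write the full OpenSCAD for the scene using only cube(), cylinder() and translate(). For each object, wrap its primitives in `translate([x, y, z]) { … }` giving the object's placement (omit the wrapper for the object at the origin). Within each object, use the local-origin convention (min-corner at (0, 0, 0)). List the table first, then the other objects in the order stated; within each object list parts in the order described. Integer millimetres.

translate([0, 0, 658]) cube([1494, 743, 49]);
translate([78, 78, 0]) cylinder(h = 658, r = 23);
translate([1416, 78, 0]) cylinder(h = 658, r = 23);
translate([78, 665, 0]) cylinder(h = 658, r = 23);
translate([1416, 665, 0]) cylinder(h = 658, r = 23);
translate([175, 201, 707]) {
  cube([28, 341, 908]);
  translate([1116, 0, 0]) cube([28, 341, 908]);
  translate([28, 0, 0]) cube([1088, 341, 28]);
  translate([28, 0, 252]) cube([1088, 341, 28]);
  translate([28, 0, 504]) cube([1088, 341, 28]);
  translate([28, 0, 756]) cube([1088, 341, 28]);
}
translate([1674, 0, 0]) {
  translate([0, 0, 381]) cube([287, 296, 28]);
  cube([34, 34, 381]);
  translate([253, 0, 0]) cube([34, 34, 381]);
  translate([0, 262, 0]) cube([34, 34, 381]);
  translate([253, 262, 0]) cube([34, 34, 381]);
}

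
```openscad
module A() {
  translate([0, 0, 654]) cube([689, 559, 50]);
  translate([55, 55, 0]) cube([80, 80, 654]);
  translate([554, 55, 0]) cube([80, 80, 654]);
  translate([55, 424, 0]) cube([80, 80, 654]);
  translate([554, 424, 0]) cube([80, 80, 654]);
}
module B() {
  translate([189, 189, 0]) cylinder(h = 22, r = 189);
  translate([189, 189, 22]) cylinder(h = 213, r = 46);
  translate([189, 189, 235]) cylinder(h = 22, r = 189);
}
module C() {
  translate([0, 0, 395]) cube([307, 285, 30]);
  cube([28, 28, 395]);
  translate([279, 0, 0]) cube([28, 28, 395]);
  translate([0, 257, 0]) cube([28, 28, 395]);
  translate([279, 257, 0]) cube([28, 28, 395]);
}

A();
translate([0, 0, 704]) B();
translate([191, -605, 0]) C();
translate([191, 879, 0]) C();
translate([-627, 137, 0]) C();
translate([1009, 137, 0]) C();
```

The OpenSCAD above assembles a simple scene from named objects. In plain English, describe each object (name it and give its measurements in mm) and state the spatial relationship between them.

A is a rectangular dining table. The top is 689×559×50 mm with its upper surface at z = 704 mm. It stands on four 80×80 mm square legs, each inset 55 mm from the nearest pair of top edges, running from the floor to the underside of the top.

B is a spool: two coaxial disc flanges of radius 189 mm and thickness 22 mm, joined by a core cylinder of radius 46 mm and height 213 mm. The lower flange rests on z = 0 and the three cylinders share a vertical axis.

C is a four-legged stool. The seat is 307×285 mm, 30 mm thick, top at z = 425 mm. It stands on four square legs, each 28×28 mm in cross-section, from z = 0 to the seat underside, each flush with a corner of the seat.

The spool is on top of the table. Four stools sit around the table at the −y, +y, −x, +x sides.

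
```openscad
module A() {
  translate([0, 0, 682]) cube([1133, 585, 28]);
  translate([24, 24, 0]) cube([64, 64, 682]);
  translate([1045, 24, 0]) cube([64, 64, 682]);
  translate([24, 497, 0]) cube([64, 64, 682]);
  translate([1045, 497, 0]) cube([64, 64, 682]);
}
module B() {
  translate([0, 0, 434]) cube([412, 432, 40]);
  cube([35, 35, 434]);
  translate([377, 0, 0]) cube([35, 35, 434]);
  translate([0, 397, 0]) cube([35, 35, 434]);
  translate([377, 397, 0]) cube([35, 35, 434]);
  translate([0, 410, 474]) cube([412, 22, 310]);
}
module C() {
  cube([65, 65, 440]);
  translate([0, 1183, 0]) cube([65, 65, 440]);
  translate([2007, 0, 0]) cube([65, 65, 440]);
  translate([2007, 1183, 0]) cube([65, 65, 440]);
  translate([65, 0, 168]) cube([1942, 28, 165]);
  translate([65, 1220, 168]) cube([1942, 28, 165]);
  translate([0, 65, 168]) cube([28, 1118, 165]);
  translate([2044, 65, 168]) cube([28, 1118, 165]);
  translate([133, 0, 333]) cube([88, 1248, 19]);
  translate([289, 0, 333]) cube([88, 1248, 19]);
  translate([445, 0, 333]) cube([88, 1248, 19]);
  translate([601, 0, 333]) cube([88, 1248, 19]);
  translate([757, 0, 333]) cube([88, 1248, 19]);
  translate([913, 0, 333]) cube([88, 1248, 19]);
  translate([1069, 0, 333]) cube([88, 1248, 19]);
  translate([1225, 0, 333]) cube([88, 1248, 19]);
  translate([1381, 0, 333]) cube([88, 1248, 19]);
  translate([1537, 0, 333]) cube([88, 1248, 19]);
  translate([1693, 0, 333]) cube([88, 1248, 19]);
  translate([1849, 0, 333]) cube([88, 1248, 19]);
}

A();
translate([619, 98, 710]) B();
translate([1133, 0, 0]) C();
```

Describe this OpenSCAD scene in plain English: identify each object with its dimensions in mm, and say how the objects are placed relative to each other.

A is a rectangular dining table. The top is 1133×585×28 mm with its upper surface at z = 710 mm. It stands on four 64×64 mm square legs, each inset 24 mm from the nearest pair of top edges, running from the floor to the underside of the top.

B is a chair. The seat is a 412×432×40 mm slab with its top at z = 474 mm, on four 35×35 mm corner legs (flush with the seat edges, standing on z = 0). A flat backrest 22 mm thick, 310 mm tall, spans the full seat width and rises from the seat top along its +y edge, rear face flush with the rear of the seat.

C is a bed frame 2072 mm long (x) by 1248 mm wide (y). Four 65×65 mm corner posts, 440 mm tall, at the corners of the footprint. Four rails of 28 mm thickness and 165 mm height run between adjacent posts with their undersides at z = 168 mm, their outer faces flush with the outside of the frame (the two x-running rails run between the posts' inner faces; the two y-running rails run between the posts' inner faces). 12 slats, each 88 mm wide (x) and 19 mm thick, lie across the top of the two x-running rails, running the full 1248 mm width of the frame in y; the slats are evenly spaced along x between the inner faces of the end posts with equal gaps (rounded down to the nearest mm) at the −x end and between each pair — any rounding remainder accumulates at the +x end.

The chair is on top of the table. The bed frame is against the table's +x side, with their −y faces flush.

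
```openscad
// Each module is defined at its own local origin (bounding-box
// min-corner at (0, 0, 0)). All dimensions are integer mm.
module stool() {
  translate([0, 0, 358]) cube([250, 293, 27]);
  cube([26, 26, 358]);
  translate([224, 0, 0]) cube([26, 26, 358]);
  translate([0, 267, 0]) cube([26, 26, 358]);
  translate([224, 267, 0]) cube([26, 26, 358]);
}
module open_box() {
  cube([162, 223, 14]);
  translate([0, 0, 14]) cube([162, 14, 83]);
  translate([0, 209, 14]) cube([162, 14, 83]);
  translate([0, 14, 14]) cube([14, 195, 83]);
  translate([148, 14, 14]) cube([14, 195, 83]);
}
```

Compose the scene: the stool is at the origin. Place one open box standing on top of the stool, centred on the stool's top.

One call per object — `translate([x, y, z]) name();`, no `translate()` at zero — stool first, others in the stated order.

stool();
translate([44, 35, 385]) open_box();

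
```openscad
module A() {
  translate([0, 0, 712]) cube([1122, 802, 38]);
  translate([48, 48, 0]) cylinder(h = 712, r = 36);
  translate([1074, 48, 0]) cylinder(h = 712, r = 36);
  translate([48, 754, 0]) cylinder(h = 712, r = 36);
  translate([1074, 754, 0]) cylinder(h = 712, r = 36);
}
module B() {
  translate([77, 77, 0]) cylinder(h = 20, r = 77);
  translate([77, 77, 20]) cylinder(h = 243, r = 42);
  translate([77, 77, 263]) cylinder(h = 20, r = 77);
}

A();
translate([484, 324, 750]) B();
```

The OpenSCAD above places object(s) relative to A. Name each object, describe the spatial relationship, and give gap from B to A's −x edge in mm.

A is a table. B is a spool. The spool is on top of the table, centred. The gap from the spool to the table's −x edge is 484 mm.

The spool's min-x is at 484; the table's min-x is 0; gap = 484 mm.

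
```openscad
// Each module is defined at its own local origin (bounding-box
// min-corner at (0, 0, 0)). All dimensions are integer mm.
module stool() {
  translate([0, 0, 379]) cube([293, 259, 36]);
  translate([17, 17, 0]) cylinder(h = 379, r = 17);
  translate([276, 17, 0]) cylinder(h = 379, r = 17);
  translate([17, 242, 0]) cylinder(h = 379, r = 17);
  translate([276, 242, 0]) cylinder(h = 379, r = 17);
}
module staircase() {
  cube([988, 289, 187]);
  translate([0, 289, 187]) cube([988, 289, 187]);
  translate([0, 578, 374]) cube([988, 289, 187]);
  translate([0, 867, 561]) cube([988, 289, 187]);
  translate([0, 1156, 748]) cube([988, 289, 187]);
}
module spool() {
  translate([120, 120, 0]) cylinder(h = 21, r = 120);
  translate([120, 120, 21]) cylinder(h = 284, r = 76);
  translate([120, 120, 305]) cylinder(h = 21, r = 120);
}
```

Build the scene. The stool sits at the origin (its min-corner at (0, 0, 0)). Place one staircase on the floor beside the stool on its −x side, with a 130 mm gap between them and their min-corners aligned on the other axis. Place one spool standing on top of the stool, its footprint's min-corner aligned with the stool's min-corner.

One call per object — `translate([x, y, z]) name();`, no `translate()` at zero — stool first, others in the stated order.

stool();
translate([-1118, 0, 0]) staircase();
translate([0, 0, 415]) spool();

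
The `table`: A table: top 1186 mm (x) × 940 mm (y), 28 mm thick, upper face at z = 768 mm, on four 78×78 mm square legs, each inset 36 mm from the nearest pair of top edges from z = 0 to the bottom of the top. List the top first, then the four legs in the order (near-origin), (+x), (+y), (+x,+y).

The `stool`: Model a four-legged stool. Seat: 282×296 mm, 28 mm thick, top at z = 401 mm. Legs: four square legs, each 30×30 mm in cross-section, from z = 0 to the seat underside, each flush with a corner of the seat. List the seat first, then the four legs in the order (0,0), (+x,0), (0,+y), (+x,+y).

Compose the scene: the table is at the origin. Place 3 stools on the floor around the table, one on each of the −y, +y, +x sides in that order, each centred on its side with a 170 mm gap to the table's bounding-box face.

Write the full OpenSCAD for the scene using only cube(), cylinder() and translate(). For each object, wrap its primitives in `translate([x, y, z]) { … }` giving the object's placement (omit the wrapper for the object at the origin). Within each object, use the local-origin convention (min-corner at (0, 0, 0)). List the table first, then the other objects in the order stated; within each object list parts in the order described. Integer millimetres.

translate([0, 0, 740]) cube([1186, 940, 28]);
translate([36, 36, 0]) cube([78, 78, 740]);
translate([1072, 36, 0]) cube([78, 78, 740]);
translate([36, 826, 0]) cube([78, 78, 740]);
translate([1072, 826, 0]) cube([78, 78, 740]);
translate([452, -466, 0]) {
  translate([0, 0, 373]) cube([282, 296, 28]);
  cube([30, 30, 373]);
  translate([252, 0, 0]) cube([30, 30, 373]);
  translate([0, 266, 0]) cube([30, 30, 373]);
  translate([252, 266, 0]) cube([30, 30, 373]);
}
translate([452, 1110, 0]) {
  translate([0, 0, 373]) cube([282, 296, 28]);
  cube([30, 30, 373]);
  translate([252, 0, 0]) cube([30, 30, 373]);
  translate([0, 266, 0]) cube([30, 30, 373]);
  translate([252, 266, 0]) cube([30, 30, 373]);
}
translate([1356, 322, 0]) {
  translate([0, 0, 373]) cube([282, 296, 28]);
  cube([30, 30, 373]);
  translate([252, 0, 0]) cube([30, 30, 373]);
  translate([0, 266, 0]) cube([30, 30, 373]);
  translate([252, 266, 0]) cube([30, 30, 373]);
}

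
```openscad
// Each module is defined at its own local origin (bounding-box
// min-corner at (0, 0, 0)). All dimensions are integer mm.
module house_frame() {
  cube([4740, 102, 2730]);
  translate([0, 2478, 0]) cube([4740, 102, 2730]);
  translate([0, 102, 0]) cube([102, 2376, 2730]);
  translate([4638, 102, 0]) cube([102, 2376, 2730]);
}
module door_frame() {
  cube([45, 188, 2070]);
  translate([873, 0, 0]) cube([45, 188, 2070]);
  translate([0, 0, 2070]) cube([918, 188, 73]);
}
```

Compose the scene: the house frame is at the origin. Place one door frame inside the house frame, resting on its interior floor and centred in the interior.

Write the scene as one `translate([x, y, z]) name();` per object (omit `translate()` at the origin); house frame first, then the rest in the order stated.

house_frame();
translate([1911, 1196, 0]) door_frame();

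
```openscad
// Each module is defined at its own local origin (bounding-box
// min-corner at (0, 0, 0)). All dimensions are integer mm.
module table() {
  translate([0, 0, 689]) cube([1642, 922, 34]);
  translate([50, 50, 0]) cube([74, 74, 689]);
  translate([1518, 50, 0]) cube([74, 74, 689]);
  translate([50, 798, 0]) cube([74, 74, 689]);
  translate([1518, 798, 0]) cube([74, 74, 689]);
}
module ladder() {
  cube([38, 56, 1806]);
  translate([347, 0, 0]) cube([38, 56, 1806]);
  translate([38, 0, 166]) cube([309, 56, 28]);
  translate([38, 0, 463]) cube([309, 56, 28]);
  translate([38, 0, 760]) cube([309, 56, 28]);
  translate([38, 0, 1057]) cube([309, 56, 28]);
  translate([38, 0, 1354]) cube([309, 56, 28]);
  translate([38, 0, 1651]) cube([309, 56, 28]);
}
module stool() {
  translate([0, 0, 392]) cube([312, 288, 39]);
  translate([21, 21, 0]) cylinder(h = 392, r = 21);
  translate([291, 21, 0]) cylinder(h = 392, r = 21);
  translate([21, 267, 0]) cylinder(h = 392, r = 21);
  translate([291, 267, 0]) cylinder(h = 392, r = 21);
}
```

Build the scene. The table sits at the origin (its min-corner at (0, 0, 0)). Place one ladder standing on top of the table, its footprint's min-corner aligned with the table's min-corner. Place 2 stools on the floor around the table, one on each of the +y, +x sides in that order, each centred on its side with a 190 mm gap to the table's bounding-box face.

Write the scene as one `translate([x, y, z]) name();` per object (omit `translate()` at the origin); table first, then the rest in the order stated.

table();
translate([0, 0, 723]) ladder();
translate([665, 1112, 0]) stool();
translate([1832, 317, 0]) stool();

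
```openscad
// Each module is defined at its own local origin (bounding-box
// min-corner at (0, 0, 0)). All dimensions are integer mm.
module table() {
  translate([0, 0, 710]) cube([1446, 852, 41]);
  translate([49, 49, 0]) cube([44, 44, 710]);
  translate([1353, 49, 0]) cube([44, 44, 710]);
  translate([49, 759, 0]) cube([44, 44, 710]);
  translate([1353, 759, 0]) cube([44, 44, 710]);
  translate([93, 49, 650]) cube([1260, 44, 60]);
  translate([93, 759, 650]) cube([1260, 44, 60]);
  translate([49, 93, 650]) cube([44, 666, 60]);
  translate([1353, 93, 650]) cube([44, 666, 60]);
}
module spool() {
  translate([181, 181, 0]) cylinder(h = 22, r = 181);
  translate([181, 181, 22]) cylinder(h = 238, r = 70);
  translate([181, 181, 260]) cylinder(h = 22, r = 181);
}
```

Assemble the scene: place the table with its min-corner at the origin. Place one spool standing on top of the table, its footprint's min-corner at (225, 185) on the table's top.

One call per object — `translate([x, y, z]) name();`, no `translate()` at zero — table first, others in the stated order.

table();
translate([225, 185, 751]) spool();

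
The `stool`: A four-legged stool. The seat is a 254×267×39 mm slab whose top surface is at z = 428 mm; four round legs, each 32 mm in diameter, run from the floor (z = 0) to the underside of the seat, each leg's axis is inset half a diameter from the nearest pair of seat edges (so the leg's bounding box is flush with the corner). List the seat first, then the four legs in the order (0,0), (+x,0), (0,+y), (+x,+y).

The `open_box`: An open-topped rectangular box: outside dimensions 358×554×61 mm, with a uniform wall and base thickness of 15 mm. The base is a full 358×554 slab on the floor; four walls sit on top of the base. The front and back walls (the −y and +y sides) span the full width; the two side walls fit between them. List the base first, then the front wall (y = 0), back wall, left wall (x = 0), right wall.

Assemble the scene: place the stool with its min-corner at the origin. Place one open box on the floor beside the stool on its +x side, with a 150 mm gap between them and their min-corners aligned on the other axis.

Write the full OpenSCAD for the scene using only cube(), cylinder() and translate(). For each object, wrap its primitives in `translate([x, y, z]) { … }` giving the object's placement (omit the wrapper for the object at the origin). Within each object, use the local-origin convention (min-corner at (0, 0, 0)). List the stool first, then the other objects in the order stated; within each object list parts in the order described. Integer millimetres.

translate([0, 0, 389]) cube([254, 267, 39]);
translate([16, 16, 0]) cylinder(h = 389, r = 16);
translate([238, 16, 0]) cylinder(h = 389, r = 16);
translate([16, 251, 0]) cylinder(h = 389, r = 16);
translate([238, 251, 0]) cylinder(h = 389, r = 16);
translate([404, 0, 0]) {
  cube([358, 554, 15]);
  translate([0, 0, 15]) cube([358, 15, 46]);
  translate([0, 539, 15]) cube([358, 15, 46]);
  translate([0, 15, 15]) cube([15, 524, 46]);
  translate([343, 15, 15]) cube([15, 524, 46]);
}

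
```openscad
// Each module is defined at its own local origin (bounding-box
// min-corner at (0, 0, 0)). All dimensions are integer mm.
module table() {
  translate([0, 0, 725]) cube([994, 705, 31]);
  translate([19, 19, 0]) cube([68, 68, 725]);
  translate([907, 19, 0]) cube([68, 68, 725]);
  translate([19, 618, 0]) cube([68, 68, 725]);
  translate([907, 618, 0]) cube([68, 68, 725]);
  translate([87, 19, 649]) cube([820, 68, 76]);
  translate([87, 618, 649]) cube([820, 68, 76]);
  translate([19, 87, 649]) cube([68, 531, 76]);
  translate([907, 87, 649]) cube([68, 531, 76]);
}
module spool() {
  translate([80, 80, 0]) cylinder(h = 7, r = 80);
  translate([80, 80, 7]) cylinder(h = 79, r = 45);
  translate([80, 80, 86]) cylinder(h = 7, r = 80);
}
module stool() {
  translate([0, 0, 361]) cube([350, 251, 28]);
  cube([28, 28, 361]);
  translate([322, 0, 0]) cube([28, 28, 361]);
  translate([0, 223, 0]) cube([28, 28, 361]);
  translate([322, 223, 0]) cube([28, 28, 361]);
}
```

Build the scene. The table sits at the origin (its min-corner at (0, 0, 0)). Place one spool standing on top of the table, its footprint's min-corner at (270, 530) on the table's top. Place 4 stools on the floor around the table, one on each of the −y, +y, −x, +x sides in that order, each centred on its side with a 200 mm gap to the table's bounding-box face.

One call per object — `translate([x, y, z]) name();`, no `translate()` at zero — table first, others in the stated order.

table();
translate([270, 530, 756]) spool();
translate([322, -451, 0]) stool();
translate([322, 905, 0]) stool();
translate([-550, 227, 0]) stool();
translate([1194, 227, 0]) stool();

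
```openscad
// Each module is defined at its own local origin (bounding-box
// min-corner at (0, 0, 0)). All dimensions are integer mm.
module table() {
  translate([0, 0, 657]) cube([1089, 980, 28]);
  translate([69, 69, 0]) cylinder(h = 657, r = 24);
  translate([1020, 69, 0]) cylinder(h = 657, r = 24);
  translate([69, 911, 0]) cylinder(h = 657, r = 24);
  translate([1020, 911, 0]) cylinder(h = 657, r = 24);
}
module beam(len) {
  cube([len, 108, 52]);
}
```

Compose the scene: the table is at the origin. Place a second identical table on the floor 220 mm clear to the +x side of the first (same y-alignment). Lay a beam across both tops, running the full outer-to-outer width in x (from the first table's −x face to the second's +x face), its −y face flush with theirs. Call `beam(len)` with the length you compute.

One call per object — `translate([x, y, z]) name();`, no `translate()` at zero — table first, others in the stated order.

table();
translate([1309, 0, 0]) table();
translate([0, 0, 685]) beam(2398);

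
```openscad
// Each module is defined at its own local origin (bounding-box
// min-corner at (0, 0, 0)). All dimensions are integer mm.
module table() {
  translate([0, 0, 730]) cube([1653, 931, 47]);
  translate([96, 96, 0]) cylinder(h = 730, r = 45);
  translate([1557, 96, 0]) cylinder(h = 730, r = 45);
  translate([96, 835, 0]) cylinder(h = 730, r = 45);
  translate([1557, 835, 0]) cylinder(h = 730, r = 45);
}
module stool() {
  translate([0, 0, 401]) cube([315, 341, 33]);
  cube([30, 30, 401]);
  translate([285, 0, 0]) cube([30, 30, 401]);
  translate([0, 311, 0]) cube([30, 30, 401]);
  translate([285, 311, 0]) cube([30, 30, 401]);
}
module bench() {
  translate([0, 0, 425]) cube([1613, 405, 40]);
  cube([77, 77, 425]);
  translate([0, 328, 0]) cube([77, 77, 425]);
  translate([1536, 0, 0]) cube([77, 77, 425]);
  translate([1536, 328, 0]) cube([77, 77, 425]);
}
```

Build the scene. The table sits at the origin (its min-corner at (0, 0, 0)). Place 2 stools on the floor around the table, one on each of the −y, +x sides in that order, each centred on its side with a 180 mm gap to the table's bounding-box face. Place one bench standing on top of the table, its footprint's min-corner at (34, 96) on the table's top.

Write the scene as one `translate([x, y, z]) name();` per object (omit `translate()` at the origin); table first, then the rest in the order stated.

table();
translate([669, -521, 0]) stool();
translate([1833, 295, 0]) stool();
translate([34, 96, 777]) bench();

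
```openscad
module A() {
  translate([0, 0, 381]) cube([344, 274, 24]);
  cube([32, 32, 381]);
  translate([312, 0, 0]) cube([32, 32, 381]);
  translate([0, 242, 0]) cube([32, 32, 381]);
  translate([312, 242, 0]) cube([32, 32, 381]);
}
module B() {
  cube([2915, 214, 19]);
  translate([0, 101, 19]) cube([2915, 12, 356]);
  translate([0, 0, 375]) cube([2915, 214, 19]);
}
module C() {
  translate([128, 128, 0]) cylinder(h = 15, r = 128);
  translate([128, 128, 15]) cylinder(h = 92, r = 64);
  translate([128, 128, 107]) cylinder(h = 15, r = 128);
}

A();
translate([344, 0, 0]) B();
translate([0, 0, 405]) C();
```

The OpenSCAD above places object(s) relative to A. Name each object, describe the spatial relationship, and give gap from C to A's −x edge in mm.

A is a stool. B is an I-beam. C is a spool. The I-beam is against the stool's +x side, with their −y faces flush. The spool is on top of the stool. The gap from the spool to the stool's −x edge is 0 mm.

The spool's min-x is at 0; the stool's min-x is 0; gap = 0 mm.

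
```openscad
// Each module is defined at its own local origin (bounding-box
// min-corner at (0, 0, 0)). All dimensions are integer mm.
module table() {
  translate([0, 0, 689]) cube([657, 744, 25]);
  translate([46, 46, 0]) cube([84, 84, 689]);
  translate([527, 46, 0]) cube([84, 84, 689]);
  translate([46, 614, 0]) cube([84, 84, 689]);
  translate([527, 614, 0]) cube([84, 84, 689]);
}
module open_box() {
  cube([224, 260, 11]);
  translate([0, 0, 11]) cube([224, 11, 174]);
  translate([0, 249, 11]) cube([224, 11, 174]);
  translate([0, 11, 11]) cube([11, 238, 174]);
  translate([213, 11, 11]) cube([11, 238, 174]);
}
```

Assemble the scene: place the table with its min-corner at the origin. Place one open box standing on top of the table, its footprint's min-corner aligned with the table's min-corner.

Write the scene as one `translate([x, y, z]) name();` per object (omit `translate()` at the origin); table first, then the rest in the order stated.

table();
translate([0, 0, 714]) open_box();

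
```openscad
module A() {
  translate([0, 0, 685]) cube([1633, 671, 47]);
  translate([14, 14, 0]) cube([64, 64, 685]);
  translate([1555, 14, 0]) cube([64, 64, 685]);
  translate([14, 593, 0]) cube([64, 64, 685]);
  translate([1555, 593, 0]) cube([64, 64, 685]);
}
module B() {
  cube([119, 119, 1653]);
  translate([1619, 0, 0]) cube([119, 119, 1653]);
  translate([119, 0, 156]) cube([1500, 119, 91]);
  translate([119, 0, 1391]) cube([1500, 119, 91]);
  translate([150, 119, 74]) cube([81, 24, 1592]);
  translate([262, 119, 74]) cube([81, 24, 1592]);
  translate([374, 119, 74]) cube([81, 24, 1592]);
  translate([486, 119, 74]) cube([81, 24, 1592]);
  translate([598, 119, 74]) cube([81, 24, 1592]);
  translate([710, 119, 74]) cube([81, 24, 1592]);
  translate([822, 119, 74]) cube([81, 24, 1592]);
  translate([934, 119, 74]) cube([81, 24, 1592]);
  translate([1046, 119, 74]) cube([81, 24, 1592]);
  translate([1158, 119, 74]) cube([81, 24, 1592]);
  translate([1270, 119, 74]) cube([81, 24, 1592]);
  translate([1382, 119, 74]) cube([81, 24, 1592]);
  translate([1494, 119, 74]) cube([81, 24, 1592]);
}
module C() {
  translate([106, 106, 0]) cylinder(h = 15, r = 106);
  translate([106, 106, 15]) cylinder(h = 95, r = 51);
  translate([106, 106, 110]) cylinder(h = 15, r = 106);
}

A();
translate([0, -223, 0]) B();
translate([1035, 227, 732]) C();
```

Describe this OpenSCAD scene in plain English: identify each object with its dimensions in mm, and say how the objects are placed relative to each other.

A is a table: top 1633 mm (x) × 671 mm (y), 47 mm thick, upper face at z = 732 mm, on four 64×64 mm square legs, each inset 14 mm from the nearest pair of top edges, running from z = 0 to the bottom of the top.

B is a fence section. Two 119×119 mm posts, 1653 mm tall, stand on the floor with a clear span of 1500 mm between their inner faces. Two horizontal rails of 119×91 mm section span the gap between the posts with their undersides at z = 156 mm and z = 1391 mm, flush with the posts' −y face. 13 pickets, each 81 mm wide, 24 mm thick and 1592 mm tall, are fixed to the +y face of the rails with their bottoms at z = 74 mm, evenly spaced across the span with equal gaps (rounded down to the nearest mm) at the −x end and between each pair — any rounding remainder accumulates at the +x end.

C is a spool: two coaxial disc flanges of radius 106 mm and thickness 15 mm, joined by a core cylinder of radius 51 mm and height 95 mm. The lower flange rests on z = 0 and the three cylinders share a vertical axis.

The fence section is on the floor beside the table on its −y side. The spool is on top of the table.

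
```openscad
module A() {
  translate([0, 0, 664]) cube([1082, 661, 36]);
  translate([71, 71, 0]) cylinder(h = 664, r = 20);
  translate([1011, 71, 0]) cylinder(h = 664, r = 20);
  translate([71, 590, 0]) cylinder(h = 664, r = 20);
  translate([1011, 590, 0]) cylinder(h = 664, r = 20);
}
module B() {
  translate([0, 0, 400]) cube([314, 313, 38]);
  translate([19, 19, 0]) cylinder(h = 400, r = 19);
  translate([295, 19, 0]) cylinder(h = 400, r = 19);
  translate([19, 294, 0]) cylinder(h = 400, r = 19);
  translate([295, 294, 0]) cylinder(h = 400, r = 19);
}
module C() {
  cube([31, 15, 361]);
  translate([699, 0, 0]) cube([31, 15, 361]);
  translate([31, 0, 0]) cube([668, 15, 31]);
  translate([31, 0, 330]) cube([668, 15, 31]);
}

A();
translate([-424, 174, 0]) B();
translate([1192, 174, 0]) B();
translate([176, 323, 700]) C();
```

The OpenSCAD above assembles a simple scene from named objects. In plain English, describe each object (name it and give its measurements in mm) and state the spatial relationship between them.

A is a table with a 1082×661 mm rectangular top, 36 mm thick, top surface at z = 700 mm, supported by four round legs of 40 mm diameter, each leg's bounding box inset 51 mm from the nearest pair of top edges, running from the floor.

B is a four-legged stool. The seat is 314×313 mm, 38 mm thick, top at z = 438 mm. It stands on four round legs, each 38 mm in diameter, from z = 0 to the seat underside, each leg's axis is inset half a diameter from the nearest pair of seat edges (so the leg's bounding box is flush with the corner).

C is a picture frame with a 668×299 mm rectangular opening (x by z) and a uniform 31 mm border on every side. Frame depth is 15 mm along y. It is built from two vertical stiles running the full outside height and two horizontal rails spanning the gap between the stiles.

Two stools sit around the table at the −x, +x sides. The picture frame is on top of the table, centred.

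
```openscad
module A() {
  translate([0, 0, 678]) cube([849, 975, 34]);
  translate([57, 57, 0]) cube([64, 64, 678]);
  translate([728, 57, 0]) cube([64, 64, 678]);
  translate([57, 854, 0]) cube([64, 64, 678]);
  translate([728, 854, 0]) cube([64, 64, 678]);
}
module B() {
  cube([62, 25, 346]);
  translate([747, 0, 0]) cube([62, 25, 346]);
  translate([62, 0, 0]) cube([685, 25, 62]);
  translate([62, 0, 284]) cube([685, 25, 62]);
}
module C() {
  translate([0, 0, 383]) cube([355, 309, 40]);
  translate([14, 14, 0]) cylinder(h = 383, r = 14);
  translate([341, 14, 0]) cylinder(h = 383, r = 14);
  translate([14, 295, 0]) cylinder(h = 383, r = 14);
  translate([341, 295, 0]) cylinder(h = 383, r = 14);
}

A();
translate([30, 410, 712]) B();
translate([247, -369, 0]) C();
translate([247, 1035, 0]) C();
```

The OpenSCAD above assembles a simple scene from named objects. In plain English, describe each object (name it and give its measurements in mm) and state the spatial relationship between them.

A is a table with a 849×975 mm rectangular top, 34 mm thick, top surface at z = 712 mm, supported by four 64×64 mm square legs, each inset 57 mm from the nearest pair of top edges, running from the floor.

B is a rectangular picture frame lying in the x–z plane (depth along y). The opening is 685 mm wide (x) by 222 mm tall (z), surrounded by a border 62 mm wide on all four sides. The frame is 25 mm deep and is made of two full-height vertical stiles with two horizontal rails fitted between them.

C is a four-legged stool. The seat is 355×309 mm, 40 mm thick, top at z = 423 mm. It stands on four round legs, each 28 mm in diameter, from z = 0 to the seat underside, each leg's axis is inset half a diameter from the nearest pair of seat edges (so the leg's bounding box is flush with the corner).

The picture frame is on top of the table. Two stools sit around the table at the −y, +y sides.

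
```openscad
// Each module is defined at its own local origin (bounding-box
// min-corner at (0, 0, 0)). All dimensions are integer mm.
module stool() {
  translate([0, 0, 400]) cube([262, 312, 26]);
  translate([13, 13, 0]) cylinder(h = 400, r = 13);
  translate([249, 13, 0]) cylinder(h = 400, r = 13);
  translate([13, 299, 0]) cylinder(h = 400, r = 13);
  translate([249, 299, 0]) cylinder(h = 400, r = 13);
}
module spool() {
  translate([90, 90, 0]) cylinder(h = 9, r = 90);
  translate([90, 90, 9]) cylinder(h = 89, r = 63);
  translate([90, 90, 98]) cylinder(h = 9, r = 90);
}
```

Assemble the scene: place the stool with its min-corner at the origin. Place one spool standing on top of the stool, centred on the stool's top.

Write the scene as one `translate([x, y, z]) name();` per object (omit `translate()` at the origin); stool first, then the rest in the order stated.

stool();
translate([41, 66, 426]) spool();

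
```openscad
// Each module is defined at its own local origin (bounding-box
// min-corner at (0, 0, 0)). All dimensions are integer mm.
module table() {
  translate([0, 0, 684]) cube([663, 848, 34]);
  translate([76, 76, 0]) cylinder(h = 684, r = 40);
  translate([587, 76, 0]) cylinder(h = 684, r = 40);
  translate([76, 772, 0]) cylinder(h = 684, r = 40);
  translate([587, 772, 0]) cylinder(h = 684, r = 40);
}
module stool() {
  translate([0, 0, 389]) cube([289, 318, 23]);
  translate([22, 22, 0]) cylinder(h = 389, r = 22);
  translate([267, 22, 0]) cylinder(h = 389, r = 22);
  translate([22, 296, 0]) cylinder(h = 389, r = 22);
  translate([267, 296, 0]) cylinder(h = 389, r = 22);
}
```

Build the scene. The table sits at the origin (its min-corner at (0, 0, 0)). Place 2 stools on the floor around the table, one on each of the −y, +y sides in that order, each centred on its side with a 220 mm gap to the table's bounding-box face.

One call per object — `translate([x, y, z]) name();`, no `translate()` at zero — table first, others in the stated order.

table();
translate([187, -538, 0]) stool();
translate([187, 1068, 0]) stool();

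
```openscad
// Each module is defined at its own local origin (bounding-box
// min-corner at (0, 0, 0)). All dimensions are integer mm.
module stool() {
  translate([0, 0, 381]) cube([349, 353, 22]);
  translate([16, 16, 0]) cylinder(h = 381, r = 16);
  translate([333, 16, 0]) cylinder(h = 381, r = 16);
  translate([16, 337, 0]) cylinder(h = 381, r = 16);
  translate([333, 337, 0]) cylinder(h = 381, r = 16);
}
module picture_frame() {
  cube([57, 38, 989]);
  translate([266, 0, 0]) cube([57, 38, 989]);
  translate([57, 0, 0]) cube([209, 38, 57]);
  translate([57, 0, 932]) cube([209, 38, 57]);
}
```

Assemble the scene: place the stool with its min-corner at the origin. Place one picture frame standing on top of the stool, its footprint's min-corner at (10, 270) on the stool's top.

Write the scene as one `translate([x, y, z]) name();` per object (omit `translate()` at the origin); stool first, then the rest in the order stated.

stool();
translate([10, 270, 403]) picture_frame();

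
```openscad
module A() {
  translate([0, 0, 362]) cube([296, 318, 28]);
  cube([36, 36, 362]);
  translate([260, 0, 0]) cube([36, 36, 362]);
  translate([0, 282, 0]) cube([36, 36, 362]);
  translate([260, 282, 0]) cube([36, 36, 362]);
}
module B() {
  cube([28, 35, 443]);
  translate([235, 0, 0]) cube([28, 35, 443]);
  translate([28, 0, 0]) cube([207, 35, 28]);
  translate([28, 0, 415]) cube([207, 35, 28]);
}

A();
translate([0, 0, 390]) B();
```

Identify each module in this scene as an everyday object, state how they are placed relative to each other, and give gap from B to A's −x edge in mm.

The picture frame's min-x is at 0; the stool's min-x is 0; gap = 0 mm.

A is a stool. B is a picture frame. The picture frame is on top of the stool. The gap from the picture frame to the stool's −x edge is 0 mm.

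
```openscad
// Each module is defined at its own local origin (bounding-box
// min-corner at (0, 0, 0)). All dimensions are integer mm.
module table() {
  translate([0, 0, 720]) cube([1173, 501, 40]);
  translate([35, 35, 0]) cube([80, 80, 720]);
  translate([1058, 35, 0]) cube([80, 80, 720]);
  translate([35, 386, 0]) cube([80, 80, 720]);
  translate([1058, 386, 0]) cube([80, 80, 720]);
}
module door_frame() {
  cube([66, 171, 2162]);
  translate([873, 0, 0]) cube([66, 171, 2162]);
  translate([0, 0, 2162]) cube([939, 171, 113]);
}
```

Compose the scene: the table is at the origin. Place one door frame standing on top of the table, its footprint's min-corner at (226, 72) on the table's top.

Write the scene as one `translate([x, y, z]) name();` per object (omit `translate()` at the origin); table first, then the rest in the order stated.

table();
translate([226, 72, 760]) door_frame();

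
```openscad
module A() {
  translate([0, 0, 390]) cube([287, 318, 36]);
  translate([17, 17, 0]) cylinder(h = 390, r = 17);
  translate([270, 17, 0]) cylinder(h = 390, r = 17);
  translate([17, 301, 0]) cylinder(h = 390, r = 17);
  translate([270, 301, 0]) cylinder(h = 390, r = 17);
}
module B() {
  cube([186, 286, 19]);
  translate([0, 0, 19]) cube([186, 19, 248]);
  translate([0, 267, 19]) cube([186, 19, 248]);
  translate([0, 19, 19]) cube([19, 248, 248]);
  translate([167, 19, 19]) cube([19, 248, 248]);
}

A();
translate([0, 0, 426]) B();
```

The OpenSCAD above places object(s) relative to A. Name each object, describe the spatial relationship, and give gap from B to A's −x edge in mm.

The open box's min-x is at 0; the stool's min-x is 0; gap = 0 mm.

A is a stool. B is an open box. The open box is on top of the stool. The gap from the open box to the stool's −x edge is 0 mm.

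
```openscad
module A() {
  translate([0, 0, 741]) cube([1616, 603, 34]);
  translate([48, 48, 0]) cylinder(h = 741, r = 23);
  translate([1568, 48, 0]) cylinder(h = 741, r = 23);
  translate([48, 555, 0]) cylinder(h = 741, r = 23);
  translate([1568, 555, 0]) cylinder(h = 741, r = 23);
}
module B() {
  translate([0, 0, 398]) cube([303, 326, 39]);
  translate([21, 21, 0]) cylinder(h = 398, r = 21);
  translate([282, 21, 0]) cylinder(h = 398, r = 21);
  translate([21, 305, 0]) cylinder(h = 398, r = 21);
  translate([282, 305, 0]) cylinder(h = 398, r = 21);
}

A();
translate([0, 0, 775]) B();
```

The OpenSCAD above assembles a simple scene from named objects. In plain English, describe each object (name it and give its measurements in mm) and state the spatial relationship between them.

A is a rectangular dining table. The top is 1616×603×34 mm with its upper surface at z = 775 mm. It stands on four round legs of 46 mm diameter, each leg's bounding box inset 25 mm from the nearest pair of top edges, running from the floor to the underside of the top.

B is a simple wooden stool: a rectangular seat 303 mm (x) by 326 mm (y), 39 mm thick, top face at z = 437 mm, on four round legs, each 42 mm in diameter. The legs rest on z = 0, each leg's axis is inset half a diameter from the nearest pair of seat edges (so the leg's bounding box is flush with the corner).

The stool is on top of the table.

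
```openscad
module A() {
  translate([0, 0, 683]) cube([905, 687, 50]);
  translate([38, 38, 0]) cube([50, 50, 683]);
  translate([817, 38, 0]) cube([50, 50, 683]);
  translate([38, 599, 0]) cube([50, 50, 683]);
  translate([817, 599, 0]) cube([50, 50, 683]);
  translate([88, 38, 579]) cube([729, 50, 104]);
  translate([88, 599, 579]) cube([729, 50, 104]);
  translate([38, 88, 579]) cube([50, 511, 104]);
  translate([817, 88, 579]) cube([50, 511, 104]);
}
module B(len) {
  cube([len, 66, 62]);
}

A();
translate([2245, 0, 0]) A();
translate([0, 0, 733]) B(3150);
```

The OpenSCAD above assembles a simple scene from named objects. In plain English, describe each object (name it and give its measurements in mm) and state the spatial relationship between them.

A is a rectangular dining table. The top is 905×687×50 mm with its upper surface at z = 733 mm. It stands on four 50×50 mm square legs, each inset 38 mm from the nearest pair of top edges, running from the floor to the underside of the top. Four apron rails, 50 mm thick and 104 mm tall, run between adjacent legs with their top edges flush with the underside of the top and their outer faces flush with the legs' outer faces.

B is a rectangular beam 3150 mm long (x), 66 mm deep (y), 62 mm thick (z).

The beam spans the tops of two tables placed 1340 mm apart, resting at z = 733 mm.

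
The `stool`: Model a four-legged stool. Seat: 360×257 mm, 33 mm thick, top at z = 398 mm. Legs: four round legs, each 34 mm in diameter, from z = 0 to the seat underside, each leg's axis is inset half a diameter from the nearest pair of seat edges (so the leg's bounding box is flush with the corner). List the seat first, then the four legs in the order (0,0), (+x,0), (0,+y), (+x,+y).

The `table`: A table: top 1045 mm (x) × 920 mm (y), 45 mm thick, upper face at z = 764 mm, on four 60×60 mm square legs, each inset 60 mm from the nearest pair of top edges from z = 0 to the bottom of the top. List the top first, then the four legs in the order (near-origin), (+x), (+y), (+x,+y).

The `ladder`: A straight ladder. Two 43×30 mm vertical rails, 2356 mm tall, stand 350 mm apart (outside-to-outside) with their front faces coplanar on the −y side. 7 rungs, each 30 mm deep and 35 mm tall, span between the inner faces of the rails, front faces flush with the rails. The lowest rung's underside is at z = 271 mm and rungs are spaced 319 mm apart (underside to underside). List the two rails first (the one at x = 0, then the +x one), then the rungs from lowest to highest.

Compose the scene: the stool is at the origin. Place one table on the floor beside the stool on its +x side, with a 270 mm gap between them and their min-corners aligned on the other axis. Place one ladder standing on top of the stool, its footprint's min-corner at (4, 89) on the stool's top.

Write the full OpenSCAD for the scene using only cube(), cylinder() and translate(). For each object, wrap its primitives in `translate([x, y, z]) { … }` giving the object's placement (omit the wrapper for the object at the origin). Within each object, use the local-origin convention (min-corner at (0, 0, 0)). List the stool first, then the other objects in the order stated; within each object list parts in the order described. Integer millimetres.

translate([0, 0, 365]) cube([360, 257, 33]);
translate([17, 17, 0]) cylinder(h = 365, r = 17);
translate([343, 17, 0]) cylinder(h = 365, r = 17);
translate([17, 240, 0]) cylinder(h = 365, r = 17);
translate([343, 240, 0]) cylinder(h = 365, r = 17);
translate([630, 0, 0]) {
  translate([0, 0, 719]) cube([1045, 920, 45]);
  translate([60, 60, 0]) cube([60, 60, 719]);
  translate([925, 60, 0]) cube([60, 60, 719]);
  translate([60, 800, 0]) cube([60, 60, 719]);
  translate([925, 800, 0]) cube([60, 60, 719]);
}
translate([4, 89, 398]) {
  cube([43, 30, 2356]);
  translate([307, 0, 0]) cube([43, 30, 2356]);
  translate([43, 0, 271]) cube([264, 30, 35]);
  translate([43, 0, 590]) cube([264, 30, 35]);
  translate([43, 0, 909]) cube([264, 30, 35]);
  translate([43, 0, 1228]) cube([264, 30, 35]);
  translate([43, 0, 1547]) cube([264, 30, 35]);
  translate([43, 0, 1866]) cube([264, 30, 35]);
  translate([43, 0, 2185]) cube([264, 30, 35]);
}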